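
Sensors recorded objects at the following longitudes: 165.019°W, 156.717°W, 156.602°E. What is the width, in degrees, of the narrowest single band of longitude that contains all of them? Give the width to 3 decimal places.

46.681°

Sort the longitudes: -165.019°, -156.717°, +156.602°.
Eastward gaps between consecutive values (wrapping around): 8.302°, 313.319°, 38.379°.
Largest gap = 313.319° ⇒ minimal covering band is its complement: 360° − 313.319° = 46.681°.
Band runs from +156.602° eastward to -156.717°, crossing the antimeridian.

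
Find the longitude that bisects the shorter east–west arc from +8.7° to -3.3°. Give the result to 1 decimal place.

Signed shortest Δλ from +8.7° to -3.3° is -12.0°.
Midpoint longitude = +8.7° + (-12.0°)/2 = +8.7° − 6.0° = +2.7°.

+2.7°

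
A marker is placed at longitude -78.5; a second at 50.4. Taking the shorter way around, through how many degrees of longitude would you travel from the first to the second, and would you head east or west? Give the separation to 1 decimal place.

128.9° east

Raw difference: 50.4 − -78.5 = 128.9°.
Normalise into (−180°, 180°]: 128.9° stays 128.9°.
Positive ⇒ the second point lies to the east; separation 128.9°.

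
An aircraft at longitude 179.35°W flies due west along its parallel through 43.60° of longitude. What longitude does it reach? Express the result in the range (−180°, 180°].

Start at -179.35°; shift −43.60° → -222.95°.
-222.95° lies outside (−180°, 180°]; add 360° → +137.05°.

137.05°E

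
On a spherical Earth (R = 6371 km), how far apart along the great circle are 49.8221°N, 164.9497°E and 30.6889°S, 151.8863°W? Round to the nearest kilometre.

Δλ = -151.8863 − 164.9497 = -316.8360°; wrapped into (−180°, 180°]: 43.1640°.
Δφ = -30.6889 − 49.8221 = -80.5110°.
a = sin²(Δφ/2) + cos φ₁ · cos φ₂ · sin²(Δλ/2) = 0.492637.
c = 2·atan2(√a, √(1−a)) = 1.55607 rad → d = 6371·c ≈ 9913.72 km.

9914 km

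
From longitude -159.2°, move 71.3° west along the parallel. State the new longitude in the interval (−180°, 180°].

Start at -159.2°; shift −71.3° → -230.5°.
-230.5° lies outside (−180°, 180°]; add 360° → +129.5°.

+129.5°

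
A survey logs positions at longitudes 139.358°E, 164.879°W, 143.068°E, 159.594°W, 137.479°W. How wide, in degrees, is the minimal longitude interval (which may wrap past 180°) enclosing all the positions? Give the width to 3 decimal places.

83.163°

Sort the longitudes: -164.879°, -159.594°, -137.479°, +139.358°, +143.068°.
Eastward gaps between consecutive values (wrapping around): 5.285°, 22.115°, 276.837°, 3.710°, 52.053°.
Largest gap = 276.837° ⇒ minimal covering band is its complement: 360° − 276.837° = 83.163°.
Band runs from +139.358° eastward to -137.479°, crossing the antimeridian.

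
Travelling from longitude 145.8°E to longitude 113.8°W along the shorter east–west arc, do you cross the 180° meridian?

Naïve |-113.8 − 145.8| = 259.6° > 180°, so the shorter arc goes the other way round — across 180°.
Signed shortest Δλ = ((-113.8 − 145.8 + 180) mod 360) − 180 = 100.4°.
Going east by 100.4° from +145.8° passes through 180° before reaching -113.8°.

Yes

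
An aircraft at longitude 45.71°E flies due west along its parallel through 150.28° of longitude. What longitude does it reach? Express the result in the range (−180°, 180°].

104.57°W

Start at +45.71°; shift −150.28° → -104.57°.
-104.57° already lies in (−180°, 180°].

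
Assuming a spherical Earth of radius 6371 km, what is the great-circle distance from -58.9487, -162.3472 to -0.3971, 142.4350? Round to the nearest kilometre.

Δλ = 142.4350 − -162.3472 = 304.7822°; wrapped into (−180°, 180°]: -55.2178°.
Δφ = -0.3971 − -58.9487 = 58.5516°.
a = sin²(Δφ/2) + cos φ₁ · cos φ₂ · sin²(Δλ/2) = 0.349912.
c = 2·atan2(√a, √(1−a)) = 1.26592 rad → d = 6371·c ≈ 8065.17 km.

8065 km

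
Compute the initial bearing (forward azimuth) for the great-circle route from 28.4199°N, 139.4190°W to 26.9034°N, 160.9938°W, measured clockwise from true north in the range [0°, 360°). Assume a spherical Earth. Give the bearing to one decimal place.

Δλ = -160.9938 − -139.4190 = -21.5748°.
θ = atan2( sin Δλ · cos φ₂ , cos φ₁ · sin φ₂ − sin φ₁ · cos φ₂ · cos Δλ )
  = atan2(-0.32792, 0.00327) = -89.429° → normalised to [0°, 360°): 270.571°.

270.6°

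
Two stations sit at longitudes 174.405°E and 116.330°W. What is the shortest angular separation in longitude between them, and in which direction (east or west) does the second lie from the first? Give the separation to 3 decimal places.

69.265° east

Raw difference: -116.330 − 174.405 = -290.735°.
Normalise into (−180°, 180°]: -290.735° + 360° = 69.265°.
Positive ⇒ the second point lies to the east; separation 69.265°.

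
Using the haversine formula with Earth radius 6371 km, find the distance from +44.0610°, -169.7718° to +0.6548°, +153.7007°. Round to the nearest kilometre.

Δλ = 153.7007 − -169.7718 = 323.4725°; wrapped into (−180°, 180°]: -36.5275°.
Δφ = 0.6548 − 44.0610 = -43.4062°.
a = sin²(Δφ/2) + cos φ₁ · cos φ₂ · sin²(Δλ/2) = 0.207322.
c = 2·atan2(√a, √(1−a)) = 0.94548 rad → d = 6371·c ≈ 6023.64 km.

6024 km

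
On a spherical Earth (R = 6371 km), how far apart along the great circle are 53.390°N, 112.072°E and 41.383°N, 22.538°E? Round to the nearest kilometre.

Δλ = 22.538 − 112.072 = -89.534°.
Δφ = 41.383 − 53.390 = -12.007°.
a = sin²(Δφ/2) + cos φ₁ · cos φ₂ · sin²(Δλ/2) = 0.232848.
c = 2·atan2(√a, √(1−a)) = 1.00711 rad → d = 6371·c ≈ 6416.31 km.

6416 km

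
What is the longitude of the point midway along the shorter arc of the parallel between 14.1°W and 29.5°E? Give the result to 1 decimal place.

Signed shortest Δλ from -14.1° to +29.5° is +43.6°.
Midpoint longitude = -14.1° + (+43.6°)/2 = -14.1° + 21.8° = +7.7°.

7.7°E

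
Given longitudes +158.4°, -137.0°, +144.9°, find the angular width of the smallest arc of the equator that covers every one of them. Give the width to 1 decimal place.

Sort the longitudes: -137.0°, +144.9°, +158.4°.
Eastward gaps between consecutive values (wrapping around): 281.9°, 13.5°, 64.6°.
Largest gap = 281.9° ⇒ minimal covering band is its complement: 360° − 281.9° = 78.1°.
Band runs from +144.9° eastward to -137.0°, crossing the antimeridian.

78.1°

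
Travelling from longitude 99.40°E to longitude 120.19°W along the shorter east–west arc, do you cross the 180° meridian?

Naïve |-120.19 − 99.40| = 219.59° > 180°, so the shorter arc goes the other way round — across 180°.
Signed shortest Δλ = ((-120.19 − 99.40 + 180) mod 360) − 180 = 140.41°.
Going east by 140.41° from +99.40° passes through 180° before reaching -120.19°.

Yes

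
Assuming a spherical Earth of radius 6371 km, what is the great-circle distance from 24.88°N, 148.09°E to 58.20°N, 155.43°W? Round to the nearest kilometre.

Δλ = -155.43 − 148.09 = -303.52°; wrapped into (−180°, 180°]: 56.48°.
Δφ = 58.20 − 24.88 = 33.32°.
a = sin²(Δφ/2) + cos φ₁ · cos φ₂ · sin²(Δλ/2) = 0.189221.
c = 2·atan2(√a, √(1−a)) = 0.90007 rad → d = 6371·c ≈ 5734.32 km.

5734 km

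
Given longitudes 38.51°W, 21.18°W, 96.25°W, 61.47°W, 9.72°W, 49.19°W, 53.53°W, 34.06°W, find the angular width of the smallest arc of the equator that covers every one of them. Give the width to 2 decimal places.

Sort the longitudes: -96.25°, -61.47°, -53.53°, -49.19°, -38.51°, -34.06°, -21.18°, -9.72°.
Eastward gaps between consecutive values (wrapping around): 34.78°, 7.94°, 4.34°, 10.68°, 4.45°, 12.88°, 11.46°, 273.47°.
Largest gap = 273.47° ⇒ minimal covering band is its complement: 360° − 273.47° = 86.53°.
Band runs from -96.25° eastward to -9.72°.

86.53°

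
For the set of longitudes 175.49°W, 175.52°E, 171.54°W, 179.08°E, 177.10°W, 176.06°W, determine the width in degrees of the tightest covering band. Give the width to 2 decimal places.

Sort the longitudes: -177.10°, -176.06°, -175.49°, -171.54°, +175.52°, +179.08°.
Eastward gaps between consecutive values (wrapping around): 1.04°, 0.57°, 3.95°, 347.06°, 3.56°, 3.82°.
Largest gap = 347.06° ⇒ minimal covering band is its complement: 360° − 347.06° = 12.94°.
Band runs from +175.52° eastward to -171.54°, crossing the antimeridian.

12.94°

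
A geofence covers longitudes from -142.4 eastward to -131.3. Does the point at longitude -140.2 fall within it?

Band width going east from -142.4° to -131.3°: ((-131.3 − -142.4) mod 360) = 11.1°.
Offset of -140.2° east of the west edge: ((-140.2 − -142.4) mod 360) = 2.2°.
2.2° ≤ 11.1° ⇒ inside.

Yes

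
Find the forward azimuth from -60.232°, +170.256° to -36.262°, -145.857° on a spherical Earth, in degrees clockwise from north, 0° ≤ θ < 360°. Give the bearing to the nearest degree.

69°

Δλ = -145.857 − 170.256 = -316.113°; wrapped into (−180°, 180°]: 43.887°.
θ = atan2( sin Δλ · cos φ₂ , cos φ₁ · sin φ₂ − sin φ₁ · cos φ₂ · cos Δλ )
  = atan2(0.55897, 0.21078) = 69.340° → normalised to [0°, 360°): 69.340°.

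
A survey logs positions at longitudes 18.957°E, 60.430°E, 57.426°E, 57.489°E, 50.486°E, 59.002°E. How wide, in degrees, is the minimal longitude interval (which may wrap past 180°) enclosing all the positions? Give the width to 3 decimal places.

41.473°

Sort the longitudes: +18.957°, +50.486°, +57.426°, +57.489°, +59.002°, +60.430°.
Eastward gaps between consecutive values (wrapping around): 31.529°, 6.940°, 0.063°, 1.513°, 1.428°, 318.527°.
Largest gap = 318.527° ⇒ minimal covering band is its complement: 360° − 318.527° = 41.473°.
Band runs from +18.957° eastward to +60.430°.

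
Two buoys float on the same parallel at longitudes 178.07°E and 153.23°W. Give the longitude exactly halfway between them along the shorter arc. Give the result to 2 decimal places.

Signed shortest Δλ from +178.07° to -153.23° is +28.70°.
Midpoint longitude = +178.07° + (+28.70°)/2 = +178.07° + 14.35° = +192.42°.
Normalise into (−180°, 180°]: -167.58°.
(The naïve average (+178.07 + -153.23)/2 = 12.42° is on the wrong side of the globe.)

167.58°W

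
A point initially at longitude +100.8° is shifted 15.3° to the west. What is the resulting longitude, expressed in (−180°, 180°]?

Start at +100.8°; shift −15.3° → +85.5°.
+85.5° already lies in (−180°, 180°].

+85.5°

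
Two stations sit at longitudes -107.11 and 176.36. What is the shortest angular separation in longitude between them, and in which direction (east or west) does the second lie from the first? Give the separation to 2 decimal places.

Raw difference: 176.36 − -107.11 = 283.47°.
Normalise into (−180°, 180°]: 283.47° − 360° = -76.53°.
Negative ⇒ the second point lies to the west; separation 76.53°.

76.53° west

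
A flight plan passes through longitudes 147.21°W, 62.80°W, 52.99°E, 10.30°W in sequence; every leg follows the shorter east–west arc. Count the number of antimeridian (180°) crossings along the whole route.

0

Leg 1: -147.21° → -62.80°, shortest Δλ = 84.41° (east) — does not cross 180°.
Leg 2: -62.80° → +52.99°, shortest Δλ = 115.79° (east) — does not cross 180°.
Leg 3: +52.99° → -10.30°, shortest Δλ = -63.29° (west) — does not cross 180°.
Total crossings: 0.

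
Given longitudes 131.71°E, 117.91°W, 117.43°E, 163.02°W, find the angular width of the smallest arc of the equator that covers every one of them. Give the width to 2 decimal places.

124.66°

Sort the longitudes: -163.02°, -117.91°, +117.43°, +131.71°.
Eastward gaps between consecutive values (wrapping around): 45.11°, 235.34°, 14.28°, 65.27°.
Largest gap = 235.34° ⇒ minimal covering band is its complement: 360° − 235.34° = 124.66°.
Band runs from +117.43° eastward to -117.91°, crossing the antimeridian.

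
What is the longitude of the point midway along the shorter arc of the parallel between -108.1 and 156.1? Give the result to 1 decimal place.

-156.0°

Signed shortest Δλ from -108.1° to +156.1° is -95.8°.
Midpoint longitude = -108.1° + (-95.8°)/2 = -108.1° − 47.9° = -156.0°.
(The naïve average (-108.1 + +156.1)/2 = 24.0° is on the wrong side of the globe.)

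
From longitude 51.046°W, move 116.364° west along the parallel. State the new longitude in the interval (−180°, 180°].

Start at -51.046°; shift −116.364° → -167.410°.
-167.410° already lies in (−180°, 180°].

167.410°W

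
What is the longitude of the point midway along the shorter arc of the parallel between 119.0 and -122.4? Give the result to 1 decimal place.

+178.3°

Signed shortest Δλ from +119.0° to -122.4° is +118.6°.
Midpoint longitude = +119.0° + (+118.6°)/2 = +119.0° + 59.3° = +178.3°.
(The naïve average (+119.0 + -122.4)/2 = -1.7° is on the wrong side of the globe.)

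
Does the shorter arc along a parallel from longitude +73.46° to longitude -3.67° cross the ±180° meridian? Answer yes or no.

No

Signed shortest Δλ = ((-3.67 − 73.46 + 180) mod 360) − 180 = -77.13°.
Going west by 77.13° from +73.46° reaches -3.67° without touching 180°.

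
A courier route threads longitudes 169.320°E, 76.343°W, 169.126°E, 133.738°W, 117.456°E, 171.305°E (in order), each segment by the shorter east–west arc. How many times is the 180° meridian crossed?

Leg 1: +169.320° → -76.343°, shortest Δλ = 114.337° (east) — crosses 180°.
Leg 2: -76.343° → +169.126°, shortest Δλ = -114.531° (west) — crosses 180°.
Leg 3: +169.126° → -133.738°, shortest Δλ = 57.136° (east) — crosses 180°.
Leg 4: -133.738° → +117.456°, shortest Δλ = -108.806° (west) — crosses 180°.
Leg 5: +117.456° → +171.305°, shortest Δλ = 53.849° (east) — does not cross 180°.
Total crossings: 4.

4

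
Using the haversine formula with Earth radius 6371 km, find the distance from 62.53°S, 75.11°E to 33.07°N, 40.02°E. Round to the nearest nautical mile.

Δλ = 40.02 − 75.11 = -35.09°.
Δφ = 33.07 − -62.53 = 95.60°.
a = sin²(Δφ/2) + cos φ₁ · cos φ₂ · sin²(Δλ/2) = 0.583920.
c = 2·atan2(√a, √(1−a)) = 1.73943 rad → d = 6371·c ≈ 11081.94 km ≈ 5983.77 nmi.

5984 nmi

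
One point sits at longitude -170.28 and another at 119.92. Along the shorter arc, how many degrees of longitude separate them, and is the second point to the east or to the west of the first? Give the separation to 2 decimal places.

Raw difference: 119.92 − -170.28 = 290.2°.
Normalise into (−180°, 180°]: 290.2° − 360° = -69.8°.
Negative ⇒ the second point lies to the west; separation 69.80°.

69.80° west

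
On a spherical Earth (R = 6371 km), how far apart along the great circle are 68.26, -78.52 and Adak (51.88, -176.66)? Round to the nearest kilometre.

5082 km

Δλ = -176.66 − -78.52 = -98.14°.
Δφ = 51.88 − 68.26 = -16.38°.
a = sin²(Δφ/2) + cos φ₁ · cos φ₂ · sin²(Δλ/2) = 0.150806.
c = 2·atan2(√a, √(1−a)) = 0.79765 rad → d = 6371·c ≈ 5081.85 km.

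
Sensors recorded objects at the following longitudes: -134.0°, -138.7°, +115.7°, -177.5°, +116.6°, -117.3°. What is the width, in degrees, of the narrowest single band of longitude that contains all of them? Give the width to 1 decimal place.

127.0°

Sort the longitudes: -177.5°, -138.7°, -134.0°, -117.3°, +115.7°, +116.6°.
Eastward gaps between consecutive values (wrapping around): 38.8°, 4.7°, 16.7°, 233.0°, 0.9°, 65.9°.
Largest gap = 233.0° ⇒ minimal covering band is its complement: 360° − 233.0° = 127.0°.
Band runs from +115.7° eastward to -117.3°, crossing the antimeridian.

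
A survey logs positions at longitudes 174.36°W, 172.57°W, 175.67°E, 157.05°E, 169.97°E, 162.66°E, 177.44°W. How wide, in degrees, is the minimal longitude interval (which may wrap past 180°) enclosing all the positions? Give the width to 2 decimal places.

Sort the longitudes: -177.44°, -174.36°, -172.57°, +157.05°, +162.66°, +169.97°, +175.67°.
Eastward gaps between consecutive values (wrapping around): 3.08°, 1.79°, 329.62°, 5.61°, 7.31°, 5.70°, 6.89°.
Largest gap = 329.62° ⇒ minimal covering band is its complement: 360° − 329.62° = 30.38°.
Band runs from +157.05° eastward to -172.57°, crossing the antimeridian.

30.38°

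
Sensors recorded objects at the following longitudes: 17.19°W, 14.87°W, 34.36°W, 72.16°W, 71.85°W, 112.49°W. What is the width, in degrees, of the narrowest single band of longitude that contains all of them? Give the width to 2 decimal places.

97.62°

Sort the longitudes: -112.49°, -72.16°, -71.85°, -34.36°, -17.19°, -14.87°.
Eastward gaps between consecutive values (wrapping around): 40.33°, 0.31°, 37.49°, 17.17°, 2.32°, 262.38°.
Largest gap = 262.38° ⇒ minimal covering band is its complement: 360° − 262.38° = 97.62°.
Band runs from -112.49° eastward to -14.87°.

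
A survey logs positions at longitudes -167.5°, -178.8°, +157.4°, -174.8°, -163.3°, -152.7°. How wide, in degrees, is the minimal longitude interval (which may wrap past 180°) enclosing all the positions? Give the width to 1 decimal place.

49.9°

Sort the longitudes: -178.8°, -174.8°, -167.5°, -163.3°, -152.7°, +157.4°.
Eastward gaps between consecutive values (wrapping around): 4.0°, 7.3°, 4.2°, 10.6°, 310.1°, 23.8°.
Largest gap = 310.1° ⇒ minimal covering band is its complement: 360° − 310.1° = 49.9°.
Band runs from +157.4° eastward to -152.7°, crossing the antimeridian.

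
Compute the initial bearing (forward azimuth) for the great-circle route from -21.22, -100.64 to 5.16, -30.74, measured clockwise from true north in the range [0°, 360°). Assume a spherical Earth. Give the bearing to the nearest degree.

Δλ = -30.74 − -100.64 = 69.90°.
θ = atan2( sin Δλ · cos φ₂ , cos φ₁ · sin φ₂ − sin φ₁ · cos φ₂ · cos Δλ )
  = atan2(0.93529, 0.20772) = 77.478° → normalised to [0°, 360°): 77.478°.

77°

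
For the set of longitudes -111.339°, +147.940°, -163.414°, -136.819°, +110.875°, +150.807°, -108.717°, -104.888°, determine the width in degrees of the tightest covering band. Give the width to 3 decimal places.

144.237°

Sort the longitudes: -163.414°, -136.819°, -111.339°, -108.717°, -104.888°, +110.875°, +147.940°, +150.807°.
Eastward gaps between consecutive values (wrapping around): 26.595°, 25.480°, 2.622°, 3.829°, 215.763°, 37.065°, 2.867°, 45.779°.
Largest gap = 215.763° ⇒ minimal covering band is its complement: 360° − 215.763° = 144.237°.
Band runs from +110.875° eastward to -104.888°, crossing the antimeridian.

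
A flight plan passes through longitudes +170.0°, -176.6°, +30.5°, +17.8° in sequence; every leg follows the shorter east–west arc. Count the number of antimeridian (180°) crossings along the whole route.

Leg 1: +170.0° → -176.6°, shortest Δλ = 13.4° (east) — crosses 180°.
Leg 2: -176.6° → +30.5°, shortest Δλ = -152.9° (west) — crosses 180°.
Leg 3: +30.5° → +17.8°, shortest Δλ = -12.7° (west) — does not cross 180°.
Total crossings: 2.

2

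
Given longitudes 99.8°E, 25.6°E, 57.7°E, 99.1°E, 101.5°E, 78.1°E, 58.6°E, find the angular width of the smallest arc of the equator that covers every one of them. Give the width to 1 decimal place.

Sort the longitudes: +25.6°, +57.7°, +58.6°, +78.1°, +99.1°, +99.8°, +101.5°.
Eastward gaps between consecutive values (wrapping around): 32.1°, 0.9°, 19.5°, 21.0°, 0.7°, 1.7°, 284.1°.
Largest gap = 284.1° ⇒ minimal covering band is its complement: 360° − 284.1° = 75.9°.
Band runs from +25.6° eastward to +101.5°.

75.9°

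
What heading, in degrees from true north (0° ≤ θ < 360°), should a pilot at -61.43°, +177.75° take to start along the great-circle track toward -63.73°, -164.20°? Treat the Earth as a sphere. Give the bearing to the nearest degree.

113°

Δλ = -164.20 − 177.75 = -341.95°; wrapped into (−180°, 180°]: 18.05°.
θ = atan2( sin Δλ · cos φ₂ , cos φ₁ · sin φ₂ − sin φ₁ · cos φ₂ · cos Δλ )
  = atan2(0.13714, -0.05926) = 113.371° → normalised to [0°, 360°): 113.371°.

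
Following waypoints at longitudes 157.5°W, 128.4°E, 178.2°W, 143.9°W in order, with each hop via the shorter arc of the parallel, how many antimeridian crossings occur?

Leg 1: -157.5° → +128.4°, shortest Δλ = -74.1° (west) — crosses 180°.
Leg 2: +128.4° → -178.2°, shortest Δλ = 53.4° (east) — crosses 180°.
Leg 3: -178.2° → -143.9°, shortest Δλ = 34.3° (east) — does not cross 180°.
Total crossings: 2.

2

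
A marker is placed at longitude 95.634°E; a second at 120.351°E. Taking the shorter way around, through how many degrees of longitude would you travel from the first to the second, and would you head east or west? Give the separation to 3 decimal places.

24.717° east

Raw difference: 120.351 − 95.634 = 24.717°.
Normalise into (−180°, 180°]: 24.717° stays 24.717°.
Positive ⇒ the second point lies to the east; separation 24.717°.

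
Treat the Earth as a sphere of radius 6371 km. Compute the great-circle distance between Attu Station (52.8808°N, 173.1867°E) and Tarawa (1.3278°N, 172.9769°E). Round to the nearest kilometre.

5732 km

Δλ = 172.9769 − 173.1867 = -0.2098°.
Δφ = 1.3278 − 52.8808 = -51.5530°.
a = sin²(Δφ/2) + cos φ₁ · cos φ₂ · sin²(Δλ/2) = 0.189107.
c = 2·atan2(√a, √(1−a)) = 0.89977 rad → d = 6371·c ≈ 5732.46 km.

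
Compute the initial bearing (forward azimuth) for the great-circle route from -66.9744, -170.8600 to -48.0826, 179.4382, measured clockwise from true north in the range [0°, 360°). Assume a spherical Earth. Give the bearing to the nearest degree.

Δλ = 179.4382 − -170.8600 = 350.2982°; wrapped into (−180°, 180°]: -9.7018°.
θ = atan2( sin Δλ · cos φ₂ , cos φ₁ · sin φ₂ − sin φ₁ · cos φ₂ · cos Δλ )
  = atan2(-0.11258, 0.31499) = -19.668° → normalised to [0°, 360°): 340.332°.

340°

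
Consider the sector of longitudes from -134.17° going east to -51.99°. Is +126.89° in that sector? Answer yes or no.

Band width going east from -134.17° to -51.99°: ((-51.99 − -134.17) mod 360) = 82.18°.
Offset of +126.89° east of the west edge: ((126.89 − -134.17) mod 360) = 261.06°.
261.06° > 82.18° ⇒ outside.

No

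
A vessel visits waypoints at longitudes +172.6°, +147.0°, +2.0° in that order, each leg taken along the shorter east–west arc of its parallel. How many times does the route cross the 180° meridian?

0

Leg 1: +172.6° → +147.0°, shortest Δλ = -25.6° (west) — does not cross 180°.
Leg 2: +147.0° → +2.0°, shortest Δλ = -145.0° (west) — does not cross 180°.
Total crossings: 0.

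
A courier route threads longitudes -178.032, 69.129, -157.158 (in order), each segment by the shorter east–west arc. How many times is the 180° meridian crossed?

2

Leg 1: -178.032° → +69.129°, shortest Δλ = -112.839° (west) — crosses 180°.
Leg 2: +69.129° → -157.158°, shortest Δλ = 133.713° (east) — crosses 180°.
Total crossings: 2.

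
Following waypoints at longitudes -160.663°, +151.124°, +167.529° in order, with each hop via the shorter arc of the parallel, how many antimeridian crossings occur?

1

Leg 1: -160.663° → +151.124°, shortest Δλ = -48.213° (west) — crosses 180°.
Leg 2: +151.124° → +167.529°, shortest Δλ = 16.405° (east) — does not cross 180°.
Total crossings: 1.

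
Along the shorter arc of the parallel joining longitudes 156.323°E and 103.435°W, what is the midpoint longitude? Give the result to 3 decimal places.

Signed shortest Δλ from +156.323° to -103.435° is +100.242°.
Midpoint longitude = +156.323° + (+100.242°)/2 = +156.323° + 50.121° = +206.444°.
Normalise into (−180°, 180°]: -153.556°.
(The naïve average (+156.323 + -103.435)/2 = 26.444° is on the wrong side of the globe.)

153.556°W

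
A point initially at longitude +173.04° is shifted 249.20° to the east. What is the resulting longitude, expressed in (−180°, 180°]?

Start at +173.04°; shift +249.20° → +422.24°.
+422.24° lies outside (−180°, 180°]; subtract 360° → +62.24°.

+62.24°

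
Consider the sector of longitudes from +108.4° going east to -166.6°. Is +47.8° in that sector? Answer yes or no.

Band width going east from +108.4° to -166.6°: ((-166.6 − 108.4) mod 360) = 85.0°.
Offset of +47.8° east of the west edge: ((47.8 − 108.4) mod 360) = 299.4°.
299.4° > 85.0° ⇒ outside.

No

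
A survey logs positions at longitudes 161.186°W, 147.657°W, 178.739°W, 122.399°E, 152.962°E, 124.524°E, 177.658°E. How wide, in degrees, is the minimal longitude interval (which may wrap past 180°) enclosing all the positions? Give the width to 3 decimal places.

89.944°

Sort the longitudes: -178.739°, -161.186°, -147.657°, +122.399°, +124.524°, +152.962°, +177.658°.
Eastward gaps between consecutive values (wrapping around): 17.553°, 13.529°, 270.056°, 2.125°, 28.438°, 24.696°, 3.603°.
Largest gap = 270.056° ⇒ minimal covering band is its complement: 360° − 270.056° = 89.944°.
Band runs from +122.399° eastward to -147.657°, crossing the antimeridian.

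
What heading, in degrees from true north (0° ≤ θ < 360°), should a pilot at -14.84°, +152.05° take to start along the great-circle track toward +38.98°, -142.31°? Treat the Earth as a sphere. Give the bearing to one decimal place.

Δλ = -142.31 − 152.05 = -294.36°; wrapped into (−180°, 180°]: 65.64°.
θ = atan2( sin Δλ · cos φ₂ , cos φ₁ · sin φ₂ − sin φ₁ · cos φ₂ · cos Δλ )
  = atan2(0.70816, 0.69019) = 45.736° → normalised to [0°, 360°): 45.736°.

45.7°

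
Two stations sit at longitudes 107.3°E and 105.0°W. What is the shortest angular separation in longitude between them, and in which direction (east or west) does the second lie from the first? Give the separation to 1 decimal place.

Raw difference: -105.0 − 107.3 = -212.3°.
Normalise into (−180°, 180°]: -212.3° + 360° = 147.7°.
Positive ⇒ the second point lies to the east; separation 147.7°.

147.7° east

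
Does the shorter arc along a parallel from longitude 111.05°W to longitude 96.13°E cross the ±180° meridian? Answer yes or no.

Naïve |96.13 − -111.05| = 207.18° > 180°, so the shorter arc goes the other way round — across 180°.
Signed shortest Δλ = ((96.13 − -111.05 + 180) mod 360) − 180 = -152.82°.
Going west by 152.82° from -111.05° passes through 180° before reaching +96.13°.

Yes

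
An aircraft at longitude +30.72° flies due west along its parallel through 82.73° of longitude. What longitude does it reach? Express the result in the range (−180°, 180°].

-52.01°

Start at +30.72°; shift −82.73° → -52.01°.
-52.01° already lies in (−180°, 180°].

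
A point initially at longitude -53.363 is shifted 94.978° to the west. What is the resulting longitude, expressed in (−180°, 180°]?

Start at -53.363°; shift −94.978° → -148.341°.
-148.341° already lies in (−180°, 180°].

-148.341°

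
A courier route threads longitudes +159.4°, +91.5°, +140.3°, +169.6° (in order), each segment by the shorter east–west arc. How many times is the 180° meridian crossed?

0

Leg 1: +159.4° → +91.5°, shortest Δλ = -67.9° (west) — does not cross 180°.
Leg 2: +91.5° → +140.3°, shortest Δλ = 48.8° (east) — does not cross 180°.
Leg 3: +140.3° → +169.6°, shortest Δλ = 29.3° (east) — does not cross 180°.
Total crossings: 0.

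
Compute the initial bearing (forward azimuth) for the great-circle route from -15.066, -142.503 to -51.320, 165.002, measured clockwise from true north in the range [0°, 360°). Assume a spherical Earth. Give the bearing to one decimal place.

Δλ = 165.002 − -142.503 = 307.505°; wrapped into (−180°, 180°]: -52.495°.
θ = atan2( sin Δλ · cos φ₂ , cos φ₁ · sin φ₂ − sin φ₁ · cos φ₂ · cos Δλ )
  = atan2(-0.49579, -0.65491) = -142.873° → normalised to [0°, 360°): 217.127°.

217.1°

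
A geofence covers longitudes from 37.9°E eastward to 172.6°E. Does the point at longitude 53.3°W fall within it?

No

Band width going east from +37.9° to +172.6°: ((172.6 − 37.9) mod 360) = 134.7°.
Offset of -53.3° east of the west edge: ((-53.3 − 37.9) mod 360) = 268.8°.
268.8° > 134.7° ⇒ outside.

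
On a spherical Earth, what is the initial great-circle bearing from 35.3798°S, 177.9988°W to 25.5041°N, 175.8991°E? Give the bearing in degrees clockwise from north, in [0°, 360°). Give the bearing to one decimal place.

Δλ = 175.8991 − -177.9988 = 353.8979°; wrapped into (−180°, 180°]: -6.1021°.
θ = atan2( sin Δλ · cos φ₂ , cos φ₁ · sin φ₂ − sin φ₁ · cos φ₂ · cos Δλ )
  = atan2(-0.09594, 0.87067) = -6.288° → normalised to [0°, 360°): 353.712°.

353.7°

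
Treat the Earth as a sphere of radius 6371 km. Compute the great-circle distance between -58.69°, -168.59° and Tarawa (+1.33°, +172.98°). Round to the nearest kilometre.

Δλ = 172.98 − -168.59 = 341.57°; wrapped into (−180°, 180°]: -18.43°.
Δφ = 1.33 − -58.69 = 60.02°.
a = sin²(Δφ/2) + cos φ₁ · cos φ₂ · sin²(Δλ/2) = 0.263474.
c = 2·atan2(√a, √(1−a)) = 1.07805 rad → d = 6371·c ≈ 6868.23 km.

6868 km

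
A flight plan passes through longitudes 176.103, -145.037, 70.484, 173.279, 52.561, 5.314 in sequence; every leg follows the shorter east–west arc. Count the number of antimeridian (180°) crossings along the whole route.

2

Leg 1: +176.103° → -145.037°, shortest Δλ = 38.86° (east) — crosses 180°.
Leg 2: -145.037° → +70.484°, shortest Δλ = -144.479° (west) — crosses 180°.
Leg 3: +70.484° → +173.279°, shortest Δλ = 102.795° (east) — does not cross 180°.
Leg 4: +173.279° → +52.561°, shortest Δλ = -120.718° (west) — does not cross 180°.
Leg 5: +52.561° → +5.314°, shortest Δλ = -47.247° (west) — does not cross 180°.
Total crossings: 2.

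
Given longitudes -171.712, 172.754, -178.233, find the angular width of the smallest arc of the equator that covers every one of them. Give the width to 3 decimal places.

Sort the longitudes: -178.233°, -171.712°, +172.754°.
Eastward gaps between consecutive values (wrapping around): 6.521°, 344.466°, 9.013°.
Largest gap = 344.466° ⇒ minimal covering band is its complement: 360° − 344.466° = 15.534°.
Band runs from +172.754° eastward to -171.712°, crossing the antimeridian.

15.534°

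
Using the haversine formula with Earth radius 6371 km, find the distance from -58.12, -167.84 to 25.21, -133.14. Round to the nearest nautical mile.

5296 nmi

Δλ = -133.14 − -167.84 = 34.70°.
Δφ = 25.21 − -58.12 = 83.33°.
a = sin²(Δφ/2) + cos φ₁ · cos φ₂ · sin²(Δλ/2) = 0.484418.
c = 2·atan2(√a, √(1−a)) = 1.53963 rad → d = 6371·c ≈ 9808.96 km ≈ 5296.42 nmi.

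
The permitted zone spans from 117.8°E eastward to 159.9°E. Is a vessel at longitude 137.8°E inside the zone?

Band width going east from +117.8° to +159.9°: ((159.9 − 117.8) mod 360) = 42.1°.
Offset of +137.8° east of the west edge: ((137.8 − 117.8) mod 360) = 20.0°.
20.0° ≤ 42.1° ⇒ inside.

Yes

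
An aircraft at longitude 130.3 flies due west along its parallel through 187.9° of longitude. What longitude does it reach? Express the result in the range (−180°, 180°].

-57.6°

Start at +130.3°; shift −187.9° → -57.6°.
-57.6° already lies in (−180°, 180°].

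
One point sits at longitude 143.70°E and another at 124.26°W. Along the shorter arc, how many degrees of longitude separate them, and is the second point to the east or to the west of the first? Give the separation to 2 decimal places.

92.04° east

Raw difference: -124.26 − 143.70 = -267.96°.
Normalise into (−180°, 180°]: -267.96° + 360° = 92.04°.
Positive ⇒ the second point lies to the east; separation 92.04°.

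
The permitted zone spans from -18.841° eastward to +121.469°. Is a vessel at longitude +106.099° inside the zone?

Band width going east from -18.841° to +121.469°: ((121.469 − -18.841) mod 360) = 140.310°.
Offset of +106.099° east of the west edge: ((106.099 − -18.841) mod 360) = 124.940°.
124.940° ≤ 140.310° ⇒ inside.

Yes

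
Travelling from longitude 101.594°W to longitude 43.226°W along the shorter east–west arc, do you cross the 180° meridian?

Signed shortest Δλ = ((-43.226 − -101.594 + 180) mod 360) − 180 = 58.368°.
Going east by 58.368° from -101.594° reaches -43.226° without touching 180°.

No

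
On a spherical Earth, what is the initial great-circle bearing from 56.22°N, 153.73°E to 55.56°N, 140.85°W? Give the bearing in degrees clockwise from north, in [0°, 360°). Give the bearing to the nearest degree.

Δλ = -140.85 − 153.73 = -294.58°; wrapped into (−180°, 180°]: 65.42°.
θ = atan2( sin Δλ · cos φ₂ , cos φ₁ · sin φ₂ − sin φ₁ · cos φ₂ · cos Δλ )
  = atan2(0.51429, 0.26302) = 62.914° → normalised to [0°, 360°): 62.914°.

63°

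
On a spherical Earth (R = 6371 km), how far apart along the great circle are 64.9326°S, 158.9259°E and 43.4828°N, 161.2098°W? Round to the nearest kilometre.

Δλ = -161.2098 − 158.9259 = -320.1357°; wrapped into (−180°, 180°]: 39.8643°.
Δφ = 43.4828 − -64.9326 = 108.4154°.
a = sin²(Δφ/2) + cos φ₁ · cos φ₂ · sin²(Δλ/2) = 0.693679.
c = 2·atan2(√a, √(1−a)) = 1.96856 rad → d = 6371·c ≈ 12541.70 km.

12542 km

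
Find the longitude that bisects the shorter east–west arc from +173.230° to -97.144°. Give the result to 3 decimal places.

-141.957°

Signed shortest Δλ from +173.230° to -97.144° is +89.626°.
Midpoint longitude = +173.230° + (+89.626°)/2 = +173.230° + 44.813° = +218.043°.
Normalise into (−180°, 180°]: -141.957°.
(The naïve average (+173.230 + -97.144)/2 = 38.043° is on the wrong side of the globe.)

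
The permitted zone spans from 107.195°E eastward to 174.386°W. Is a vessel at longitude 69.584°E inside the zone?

No

Band width going east from +107.195° to -174.386°: ((-174.386 − 107.195) mod 360) = 78.419°.
Offset of +69.584° east of the west edge: ((69.584 − 107.195) mod 360) = 322.389°.
322.389° > 78.419° ⇒ outside.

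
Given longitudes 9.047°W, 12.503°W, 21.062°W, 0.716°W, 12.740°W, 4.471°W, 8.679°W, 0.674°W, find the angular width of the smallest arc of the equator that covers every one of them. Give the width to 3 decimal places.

20.388°

Sort the longitudes: -21.062°, -12.740°, -12.503°, -9.047°, -8.679°, -4.471°, -0.716°, -0.674°.
Eastward gaps between consecutive values (wrapping around): 8.322°, 0.237°, 3.456°, 0.368°, 4.208°, 3.755°, 0.042°, 339.612°.
Largest gap = 339.612° ⇒ minimal covering band is its complement: 360° − 339.612° = 20.388°.
Band runs from -21.062° eastward to -0.674°.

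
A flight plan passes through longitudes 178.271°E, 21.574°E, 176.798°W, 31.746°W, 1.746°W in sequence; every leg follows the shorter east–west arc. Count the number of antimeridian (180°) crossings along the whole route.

Leg 1: +178.271° → +21.574°, shortest Δλ = -156.697° (west) — does not cross 180°.
Leg 2: +21.574° → -176.798°, shortest Δλ = 161.628° (east) — crosses 180°.
Leg 3: -176.798° → -31.746°, shortest Δλ = 145.052° (east) — does not cross 180°.
Leg 4: -31.746° → -1.746°, shortest Δλ = 30.0° (east) — does not cross 180°.
Total crossings: 1.

1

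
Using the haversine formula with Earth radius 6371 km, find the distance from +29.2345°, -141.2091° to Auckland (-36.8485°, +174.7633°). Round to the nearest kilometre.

8665 km

Δλ = 174.7633 − -141.2091 = 315.9724°; wrapped into (−180°, 180°]: -44.0276°.
Δφ = -36.8485 − 29.2345 = -66.0830°.
a = sin²(Δφ/2) + cos φ₁ · cos φ₂ · sin²(Δλ/2) = 0.395403.
c = 2·atan2(√a, √(1−a)) = 1.36005 rad → d = 6371·c ≈ 8664.85 km.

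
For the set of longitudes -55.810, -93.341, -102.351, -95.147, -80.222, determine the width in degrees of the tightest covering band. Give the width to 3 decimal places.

Sort the longitudes: -102.351°, -95.147°, -93.341°, -80.222°, -55.810°.
Eastward gaps between consecutive values (wrapping around): 7.204°, 1.806°, 13.119°, 24.412°, 313.459°.
Largest gap = 313.459° ⇒ minimal covering band is its complement: 360° − 313.459° = 46.541°.
Band runs from -102.351° eastward to -55.810°.

46.541°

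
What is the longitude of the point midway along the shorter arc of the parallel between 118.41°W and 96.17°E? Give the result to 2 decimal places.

Signed shortest Δλ from -118.41° to +96.17° is -145.42°.
Midpoint longitude = -118.41° + (-145.42°)/2 = -118.41° − 72.71° = -191.12°.
Normalise into (−180°, 180°]: +168.88°.
(The naïve average (-118.41 + +96.17)/2 = -11.12° is on the wrong side of the globe.)

168.88°E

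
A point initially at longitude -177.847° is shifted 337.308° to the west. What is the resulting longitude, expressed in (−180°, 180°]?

Start at -177.847°; shift −337.308° → -515.155°.
-515.155° lies outside (−180°, 180°]; add 360° → -155.155°.

-155.155°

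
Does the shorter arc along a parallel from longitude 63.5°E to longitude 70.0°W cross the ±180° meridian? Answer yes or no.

Signed shortest Δλ = ((-70.0 − 63.5 + 180) mod 360) − 180 = -133.5°.
Going west by 133.5° from +63.5° reaches -70.0° without touching 180°.

No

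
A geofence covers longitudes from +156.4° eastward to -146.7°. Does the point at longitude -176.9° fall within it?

Yes

Band width going east from +156.4° to -146.7°: ((-146.7 − 156.4) mod 360) = 56.9°.
Offset of -176.9° east of the west edge: ((-176.9 − 156.4) mod 360) = 26.7°.
26.7° ≤ 56.9° ⇒ inside.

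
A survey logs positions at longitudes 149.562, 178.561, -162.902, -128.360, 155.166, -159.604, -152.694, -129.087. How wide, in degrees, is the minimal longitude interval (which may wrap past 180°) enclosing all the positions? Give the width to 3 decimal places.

82.078°

Sort the longitudes: -162.902°, -159.604°, -152.694°, -129.087°, -128.360°, +149.562°, +155.166°, +178.561°.
Eastward gaps between consecutive values (wrapping around): 3.298°, 6.910°, 23.607°, 0.727°, 277.922°, 5.604°, 23.395°, 18.537°.
Largest gap = 277.922° ⇒ minimal covering band is its complement: 360° − 277.922° = 82.078°.
Band runs from +149.562° eastward to -128.360°, crossing the antimeridian.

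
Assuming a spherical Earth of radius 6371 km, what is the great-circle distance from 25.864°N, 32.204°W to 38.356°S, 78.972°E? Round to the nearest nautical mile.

Δλ = 78.972 − -32.204 = 111.176°.
Δφ = -38.356 − 25.864 = -64.220°.
a = sin²(Δφ/2) + cos φ₁ · cos φ₂ · sin²(Δλ/2) = 0.762800.
c = 2·atan2(√a, √(1−a)) = 2.12422 rad → d = 6371·c ≈ 13533.38 km ≈ 7307.44 nmi.

7307 nmi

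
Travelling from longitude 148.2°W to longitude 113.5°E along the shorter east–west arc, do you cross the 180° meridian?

Naïve |113.5 − -148.2| = 261.7° > 180°, so the shorter arc goes the other way round — across 180°.
Signed shortest Δλ = ((113.5 − -148.2 + 180) mod 360) − 180 = -98.3°.
Going west by 98.3° from -148.2° passes through 180° before reaching +113.5°.

Yes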